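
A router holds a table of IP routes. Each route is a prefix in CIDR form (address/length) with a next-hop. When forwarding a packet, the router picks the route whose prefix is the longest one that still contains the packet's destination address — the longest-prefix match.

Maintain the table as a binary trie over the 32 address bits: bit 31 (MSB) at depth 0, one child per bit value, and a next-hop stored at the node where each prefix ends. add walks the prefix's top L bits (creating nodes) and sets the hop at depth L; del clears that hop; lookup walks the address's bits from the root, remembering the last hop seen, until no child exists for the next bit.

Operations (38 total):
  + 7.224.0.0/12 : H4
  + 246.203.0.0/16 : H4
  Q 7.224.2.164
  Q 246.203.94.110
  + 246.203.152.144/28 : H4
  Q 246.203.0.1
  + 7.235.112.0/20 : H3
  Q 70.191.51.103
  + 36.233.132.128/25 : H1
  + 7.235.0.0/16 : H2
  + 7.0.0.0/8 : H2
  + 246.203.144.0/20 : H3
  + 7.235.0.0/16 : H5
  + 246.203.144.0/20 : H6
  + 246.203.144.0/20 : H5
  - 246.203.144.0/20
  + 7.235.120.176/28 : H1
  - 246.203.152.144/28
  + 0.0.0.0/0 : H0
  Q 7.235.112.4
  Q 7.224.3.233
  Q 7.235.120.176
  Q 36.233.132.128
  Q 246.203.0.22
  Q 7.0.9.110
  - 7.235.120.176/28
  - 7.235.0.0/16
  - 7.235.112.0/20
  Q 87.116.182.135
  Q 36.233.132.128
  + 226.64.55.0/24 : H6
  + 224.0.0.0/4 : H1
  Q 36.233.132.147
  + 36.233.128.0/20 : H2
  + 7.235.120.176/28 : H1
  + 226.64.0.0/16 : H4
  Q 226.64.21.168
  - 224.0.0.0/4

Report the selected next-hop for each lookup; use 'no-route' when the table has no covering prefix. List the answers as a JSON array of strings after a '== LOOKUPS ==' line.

Trace:
  + 7.224.0.0/12 (H4) depth=12
  + 246.203.0.0/16 (H4) depth=16
  Q 7.224.2.164: descend 000001111110 ; hops seen [H4] ; pick H4
  Q 246.203.94.110: descend 1111011011001011 ; hops seen [H4] ; pick H4
  + 246.203.152.144/28 (H4) depth=28
  Q 246.203.0.1: descend 1111011011001011 ; hops seen [H4] ; pick H4
  + 7.235.112.0/20 (H3) depth=20
  Q 70.191.51.103: descend 0 ; hops seen [∅] ; pick no-route
  + 36.233.132.128/25 (H1) depth=25
  + 7.235.0.0/16 (H2) depth=16
  + 7.0.0.0/8 (H2) depth=8
  + 246.203.144.0/20 (H3) depth=20
  + 7.235.0.0/16 (H5) depth=16
  + 246.203.144.0/20 (H6) depth=20
  + 246.203.144.0/20 (H5) depth=20
  - 246.203.144.0/20 clear@20
  + 7.235.120.176/28 (H1) depth=28
  - 246.203.152.144/28 clear@28
  + 0.0.0.0/0 (H0) depth=0
  Q 7.235.112.4: descend 00000111111010110111 ; hops seen [H0,H2,H4,H5,H3] ; pick H3
  Q 7.224.3.233: descend 000001111110 ; hops seen [H0,H2,H4] ; pick H4
  Q 7.235.120.176: descend 0000011111101011011110001011 ; hops seen [H0,H2,H4,H5,H3,H1] ; pick H1
  Q 36.233.132.128: descend 0010010011101001100001001 ; hops seen [H0,H1] ; pick H1
  Q 246.203.0.22: descend 1111011011001011 ; hops seen [H0,H4] ; pick H4
  Q 7.0.9.110: descend 00000111 ; hops seen [H0,H2] ; pick H2
  - 7.235.120.176/28 clear@28
  - 7.235.0.0/16 clear@16
  - 7.235.112.0/20 clear@20
  Q 87.116.182.135: descend 0 ; hops seen [H0] ; pick H0
  Q 36.233.132.128: descend 0010010011101001100001001 ; hops seen [H0,H1] ; pick H1
  + 226.64.55.0/24 (H6) depth=24
  + 224.0.0.0/4 (H1) depth=4
  Q 36.233.132.147: descend 0010010011101001100001001 ; hops seen [H0,H1] ; pick H1
  + 36.233.128.0/20 (H2) depth=20
  + 7.235.120.176/28 (H1) depth=28
  + 226.64.0.0/16 (H4) depth=16
  Q 226.64.21.168: descend 111000100100000000 ; hops seen [H0,H1,H4] ; pick H4
  - 224.0.0.0/4 clear@4

== LOOKUPS ==
["H4","H4","H4","no-route","H3","H4","H1","H1","H4","H2","H0","H1","H1","H4"]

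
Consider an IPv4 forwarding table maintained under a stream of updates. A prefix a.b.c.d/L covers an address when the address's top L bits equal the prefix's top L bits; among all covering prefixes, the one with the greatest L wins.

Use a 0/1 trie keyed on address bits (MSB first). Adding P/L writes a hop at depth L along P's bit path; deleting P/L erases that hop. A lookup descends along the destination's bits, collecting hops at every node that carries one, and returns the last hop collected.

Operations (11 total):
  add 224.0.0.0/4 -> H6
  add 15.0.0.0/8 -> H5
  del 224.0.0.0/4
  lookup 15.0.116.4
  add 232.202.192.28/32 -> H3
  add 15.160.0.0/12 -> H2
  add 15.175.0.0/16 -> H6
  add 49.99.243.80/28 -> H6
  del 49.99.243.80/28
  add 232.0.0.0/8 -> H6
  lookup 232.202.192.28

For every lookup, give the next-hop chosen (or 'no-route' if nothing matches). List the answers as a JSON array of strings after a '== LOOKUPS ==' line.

Trace:
  + 224.0.0.0/4 (H6) depth=4
  + 15.0.0.0/8 (H5) depth=8
  del 224.0.0.0/4 (clear depth 4)
  ? 15.0.116.4  path d0:-→d1:-→d2:-→d3:-→d4:-→d5:-→d6:-→d7:-→d8:H5  best=H5
  + 232.202.192.28/32 (H3) depth=32
  + 15.160.0.0/12 (H2) depth=12
  + 15.175.0.0/16 (H6) depth=16
  + 49.99.243.80/28 (H6) depth=28
  del 49.99.243.80/28 (clear depth 28)
  + 232.0.0.0/8 (H6) depth=8
  ? 232.202.192.28  path d0:-→d1:-→d2:-→d3:-→d4:-→d5:-→d6:-→d7:-→d8:H6→d9:-→d10:-→d11:-→d12:-→d13:-→d14:-→d15:-→d16:-→d17:-→d18:-→d19:-→d20:-→d21:-→d22:-→d23:-→d24:-→d25:-→d26:-→d27:-→d28:-→d29:-→d30:-→d31:-→d32:H3  best=H3

== LOOKUPS ==
["H5","H3"]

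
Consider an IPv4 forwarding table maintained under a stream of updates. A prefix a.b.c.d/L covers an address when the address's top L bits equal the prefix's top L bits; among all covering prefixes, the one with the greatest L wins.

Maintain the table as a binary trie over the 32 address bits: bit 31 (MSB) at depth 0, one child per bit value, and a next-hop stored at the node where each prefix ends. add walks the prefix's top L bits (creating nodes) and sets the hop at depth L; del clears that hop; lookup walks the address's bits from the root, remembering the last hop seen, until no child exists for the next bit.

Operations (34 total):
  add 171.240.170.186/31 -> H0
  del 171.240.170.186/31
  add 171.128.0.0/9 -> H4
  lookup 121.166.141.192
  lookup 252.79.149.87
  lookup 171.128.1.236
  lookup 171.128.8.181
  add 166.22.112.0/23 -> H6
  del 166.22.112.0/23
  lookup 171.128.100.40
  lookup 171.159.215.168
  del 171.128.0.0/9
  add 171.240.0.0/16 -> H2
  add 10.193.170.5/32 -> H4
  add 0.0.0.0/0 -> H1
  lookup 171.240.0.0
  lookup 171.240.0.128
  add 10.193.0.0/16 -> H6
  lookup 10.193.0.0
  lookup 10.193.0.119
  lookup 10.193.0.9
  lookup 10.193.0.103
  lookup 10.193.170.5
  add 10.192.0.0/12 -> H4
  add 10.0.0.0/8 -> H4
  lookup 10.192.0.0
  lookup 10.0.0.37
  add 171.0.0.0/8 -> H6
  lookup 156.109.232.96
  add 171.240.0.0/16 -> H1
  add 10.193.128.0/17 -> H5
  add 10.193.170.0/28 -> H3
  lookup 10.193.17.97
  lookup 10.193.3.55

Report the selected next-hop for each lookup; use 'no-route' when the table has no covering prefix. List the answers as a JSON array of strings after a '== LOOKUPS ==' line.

Process each operation:
  add 171.240.170.186/31 -> H0 at depth 31
  del 171.240.170.186/31 (clear depth 31)
  add 171.128.0.0/9 -> H4 at depth 9
  ? 121.166.141.192  path d0:-  best=no-route
  ? 252.79.149.87  path d0:-→d1:-  best=no-route
  ? 171.128.1.236  path d0:-→d1:-→d2:-→d3:-→d4:-→d5:-→d6:-→d7:-→d8:-→d9:H4  best=H4
  ? 171.128.8.181  path d0:-→d1:-→d2:-→d3:-→d4:-→d5:-→d6:-→d7:-→d8:-→d9:H4  best=H4
  add 166.22.112.0/23 -> H6 at depth 23
  del 166.22.112.0/23 (clear depth 23)
  ? 171.128.100.40  path d0:-→d1:-→d2:-→d3:-→d4:-→d5:-→d6:-→d7:-→d8:-→d9:H4  best=H4
  ? 171.159.215.168  path d0:-→d1:-→d2:-→d3:-→d4:-→d5:-→d6:-→d7:-→d8:-→d9:H4  best=H4
  del 171.128.0.0/9 (clear depth 9)
  add 171.240.0.0/16 -> H2 at depth 16
  add 10.193.170.5/32 -> H4 at depth 32
  add 0.0.0.0/0 -> H1 at depth 0
  ? 171.240.0.0  path d0:H1→d1:-→d2:-→d3:-→d4:-→d5:-→d6:-→d7:-→d8:-→d9:-→d10:-→d11:-→d12:-→d13:-→d14:-→d15:-→d16:H2  best=H2
  ? 171.240.0.128  path d0:H1→d1:-→d2:-→d3:-→d4:-→d5:-→d6:-→d7:-→d8:-→d9:-→d10:-→d11:-→d12:-→d13:-→d14:-→d15:-→d16:H2  best=H2
  add 10.193.0.0/16 -> H6 at depth 16
  ? 10.193.0.0  path d0:H1→d1:-→d2:-→d3:-→d4:-→d5:-→d6:-→d7:-→d8:-→d9:-→d10:-→d11:-→d12:-→d13:-→d14:-→d15:-→d16:H6  best=H6
  ? 10.193.0.119  path d0:H1→d1:-→d2:-→d3:-→d4:-→d5:-→d6:-→d7:-→d8:-→d9:-→d10:-→d11:-→d12:-→d13:-→d14:-→d15:-→d16:H6  best=H6
  ? 10.193.0.9  path d0:H1→d1:-→d2:-→d3:-→d4:-→d5:-→d6:-→d7:-→d8:-→d9:-→d10:-→d11:-→d12:-→d13:-→d14:-→d15:-→d16:H6  best=H6
  ? 10.193.0.103  path d0:H1→d1:-→d2:-→d3:-→d4:-→d5:-→d6:-→d7:-→d8:-→d9:-→d10:-→d11:-→d12:-→d13:-→d14:-→d15:-→d16:H6  best=H6
  ? 10.193.170.5  path d0:H1→d1:-→d2:-→d3:-→d4:-→d5:-→d6:-→d7:-→d8:-→d9:-→d10:-→d11:-→d12:-→d13:-→d14:-→d15:-→d16:H6→d17:-→d18:-→d19:-→d20:-→d21:-→d22:-→d23:-→d24:-→d25:-→d26:-→d27:-→d28:-→d29:-→d30:-→d31:-→d32:H4  best=H4
  add 10.192.0.0/12 -> H4 at depth 12
  add 10.0.0.0/8 -> H4 at depth 8
  ? 10.192.0.0  path d0:H1→d1:-→d2:-→d3:-→d4:-→d5:-→d6:-→d7:-→d8:H4→d9:-→d10:-→d11:-→d12:H4→d13:-→d14:-→d15:-  best=H4
  ? 10.0.0.37  path d0:H1→d1:-→d2:-→d3:-→d4:-→d5:-→d6:-→d7:-→d8:H4  best=H4
  add 171.0.0.0/8 -> H6 at depth 8
  ? 156.109.232.96  path d0:H1→d1:-→d2:-  best=H1
  add 171.240.0.0/16 -> H1 at depth 16
  add 10.193.128.0/17 -> H5 at depth 17
  add 10.193.170.0/28 -> H3 at depth 28
  ? 10.193.17.97  path d0:H1→d1:-→d2:-→d3:-→d4:-→d5:-→d6:-→d7:-→d8:H4→d9:-→d10:-→d11:-→d12:H4→d13:-→d14:-→d15:-→d16:H6  best=H6
  ? 10.193.3.55  path d0:H1→d1:-→d2:-→d3:-→d4:-→d5:-→d6:-→d7:-→d8:H4→d9:-→d10:-→d11:-→d12:H4→d13:-→d14:-→d15:-→d16:H6  best=H6

== LOOKUPS ==
["no-route","no-route","H4","H4","H4","H4","H2","H2","H6","H6","H6","H6","H4","H4","H4","H1","H6","H6"]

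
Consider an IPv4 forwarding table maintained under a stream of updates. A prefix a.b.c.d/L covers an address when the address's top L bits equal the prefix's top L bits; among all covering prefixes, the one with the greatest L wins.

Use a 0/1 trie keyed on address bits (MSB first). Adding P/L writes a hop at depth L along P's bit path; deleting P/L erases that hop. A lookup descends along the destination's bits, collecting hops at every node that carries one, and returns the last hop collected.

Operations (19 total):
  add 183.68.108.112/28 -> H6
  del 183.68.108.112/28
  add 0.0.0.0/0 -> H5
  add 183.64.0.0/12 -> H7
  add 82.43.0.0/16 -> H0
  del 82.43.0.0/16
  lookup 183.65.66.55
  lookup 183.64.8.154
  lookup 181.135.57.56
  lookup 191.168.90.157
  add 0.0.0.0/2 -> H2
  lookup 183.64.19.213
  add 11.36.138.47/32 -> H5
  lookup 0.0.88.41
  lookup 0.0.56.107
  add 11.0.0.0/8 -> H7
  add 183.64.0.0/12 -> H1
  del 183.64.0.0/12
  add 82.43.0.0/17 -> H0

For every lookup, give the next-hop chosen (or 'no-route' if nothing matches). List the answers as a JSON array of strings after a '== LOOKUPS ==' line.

Apply in order:
  add 183.68.108.112/28 -> H6 at depth 28
  del 183.68.108.112/28 (clear depth 28)
  add 0.0.0.0/0 -> H5 at depth 0
  add 183.64.0.0/12 -> H7 at depth 12
  add 82.43.0.0/16 -> H0 at depth 16
  del 82.43.0.0/16 (clear depth 16)
  ? 183.65.66.55  path d0:H5→d1:-→d2:-→d3:-→d4:-→d5:-→d6:-→d7:-→d8:-→d9:-→d10:-→d11:-→d12:H7→d13:-  best=H7
  ? 183.64.8.154  path d0:H5→d1:-→d2:-→d3:-→d4:-→d5:-→d6:-→d7:-→d8:-→d9:-→d10:-→d11:-→d12:H7→d13:-  best=H7
  ? 181.135.57.56  path d0:H5→d1:-→d2:-→d3:-→d4:-→d5:-→d6:-  best=H5
  ? 191.168.90.157  path d0:H5→d1:-→d2:-→d3:-→d4:-  best=H5
  add 0.0.0.0/2 -> H2 at depth 2
  ? 183.64.19.213  path d0:H5→d1:-→d2:-→d3:-→d4:-→d5:-→d6:-→d7:-→d8:-→d9:-→d10:-→d11:-→d12:H7→d13:-  best=H7
  add 11.36.138.47/32 -> H5 at depth 32
  ? 0.0.88.41  path d0:H5→d1:-→d2:H2→d3:-→d4:-  best=H2
  ? 0.0.56.107  path d0:H5→d1:-→d2:H2→d3:-→d4:-  best=H2
  add 11.0.0.0/8 -> H7 at depth 8
  add 183.64.0.0/12 -> H1 at depth 12
  del 183.64.0.0/12 (clear depth 12)
  add 82.43.0.0/17 -> H0 at depth 17

== LOOKUPS ==
["H7","H7","H5","H5","H7","H2","H2"]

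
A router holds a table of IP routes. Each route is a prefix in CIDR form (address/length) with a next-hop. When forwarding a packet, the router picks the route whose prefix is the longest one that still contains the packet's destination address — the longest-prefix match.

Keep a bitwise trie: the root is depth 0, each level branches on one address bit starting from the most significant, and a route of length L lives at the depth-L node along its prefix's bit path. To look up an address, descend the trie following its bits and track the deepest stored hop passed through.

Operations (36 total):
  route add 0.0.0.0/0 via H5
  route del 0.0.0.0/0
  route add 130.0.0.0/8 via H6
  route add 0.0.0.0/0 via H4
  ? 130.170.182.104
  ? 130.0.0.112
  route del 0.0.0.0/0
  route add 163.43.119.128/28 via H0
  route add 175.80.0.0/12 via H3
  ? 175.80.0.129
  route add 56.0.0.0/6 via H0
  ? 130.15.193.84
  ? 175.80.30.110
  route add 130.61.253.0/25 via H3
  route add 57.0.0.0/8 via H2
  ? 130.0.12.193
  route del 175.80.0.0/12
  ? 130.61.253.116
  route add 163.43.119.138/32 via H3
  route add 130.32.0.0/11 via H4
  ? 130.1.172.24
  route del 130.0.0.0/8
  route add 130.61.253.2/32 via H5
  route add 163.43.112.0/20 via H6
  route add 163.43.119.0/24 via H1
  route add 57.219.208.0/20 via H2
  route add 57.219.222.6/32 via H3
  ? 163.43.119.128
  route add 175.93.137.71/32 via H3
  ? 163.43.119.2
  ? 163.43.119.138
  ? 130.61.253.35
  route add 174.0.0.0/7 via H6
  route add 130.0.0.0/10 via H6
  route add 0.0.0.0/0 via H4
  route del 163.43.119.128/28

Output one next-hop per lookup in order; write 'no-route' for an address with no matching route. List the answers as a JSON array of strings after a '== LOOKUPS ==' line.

Trace:
  + 0.0.0.0/0 (H5) depth=0
  del 0.0.0.0/0 (clear depth 0)
  + 130.0.0.0/8 (H6) depth=8
  + 0.0.0.0/0 (H4) depth=0
  lookup 130.170.182.104: bits 10000010 walk d0:H4→d1:-→d2:-→d3:-→d4:-→d5:-→d6:-→d7:-→d8:H6 -> H6
  lookup 130.0.0.112: bits 10000010 walk d0:H4→d1:-→d2:-→d3:-→d4:-→d5:-→d6:-→d7:-→d8:H6 -> H6
  del 0.0.0.0/0 (clear depth 0)
  + 163.43.119.128/28 (H0) depth=28
  + 175.80.0.0/12 (H3) depth=12
  lookup 175.80.0.129: bits 101011110101 walk d0:-→d1:-→d2:-→d3:-→d4:-→d5:-→d6:-→d7:-→d8:-→d9:-→d10:-→d11:-→d12:H3 -> H3
  + 56.0.0.0/6 (H0) depth=6
  lookup 130.15.193.84: bits 10000010 walk d0:-→d1:-→d2:-→d3:-→d4:-→d5:-→d6:-→d7:-→d8:H6 -> H6
  lookup 175.80.30.110: bits 101011110101 walk d0:-→d1:-→d2:-→d3:-→d4:-→d5:-→d6:-→d7:-→d8:-→d9:-→d10:-→d11:-→d12:H3 -> H3
  + 130.61.253.0/25 (H3) depth=25
  + 57.0.0.0/8 (H2) depth=8
  lookup 130.0.12.193: bits 1000001000 walk d0:-→d1:-→d2:-→d3:-→d4:-→d5:-→d6:-→d7:-→d8:H6→d9:-→d10:- -> H6
  del 175.80.0.0/12 (clear depth 12)
  lookup 130.61.253.116: bits 1000001000111101111111010 walk d0:-→d1:-→d2:-→d3:-→d4:-→d5:-→d6:-→d7:-→d8:H6→d9:-→d10:-→d11:-→d12:-→d13:-→d14:-→d15:-→d16:-→d17:-→d18:-→d19:-→d20:-→d21:-→d22:-→d23:-→d24:-→d25:H3 -> H3
  + 163.43.119.138/32 (H3) depth=32
  + 130.32.0.0/11 (H4) depth=11
  lookup 130.1.172.24: bits 1000001000 walk d0:-→d1:-→d2:-→d3:-→d4:-→d5:-→d6:-→d7:-→d8:H6→d9:-→d10:- -> H6
  del 130.0.0.0/8 (clear depth 8)
  + 130.61.253.2/32 (H5) depth=32
  + 163.43.112.0/20 (H6) depth=20
  + 163.43.119.0/24 (H1) depth=24
  + 57.219.208.0/20 (H2) depth=20
  + 57.219.222.6/32 (H3) depth=32
  lookup 163.43.119.128: bits 1010001100101011011101111000 walk d0:-→d1:-→d2:-→d3:-→d4:-→d5:-→d6:-→d7:-→d8:-→d9:-→d10:-→d11:-→d12:-→d13:-→d14:-→d15:-→d16:-→d17:-→d18:-→d19:-→d20:H6→d21:-→d22:-→d23:-→d24:H1→d25:-→d26:-→d27:-→d28:H0 -> H0
  + 175.93.137.71/32 (H3) depth=32
  lookup 163.43.119.2: bits 101000110010101101110111 walk d0:-→d1:-→d2:-→d3:-→d4:-→d5:-→d6:-→d7:-→d8:-→d9:-→d10:-→d11:-→d12:-→d13:-→d14:-→d15:-→d16:-→d17:-→d18:-→d19:-→d20:H6→d21:-→d22:-→d23:-→d24:H1 -> H1
  lookup 163.43.119.138: bits 10100011001010110111011110001010 walk d0:-→d1:-→d2:-→d3:-→d4:-→d5:-→d6:-→d7:-→d8:-→d9:-→d10:-→d11:-→d12:-→d13:-→d14:-→d15:-→d16:-→d17:-→d18:-→d19:-→d20:H6→d21:-→d22:-→d23:-→d24:H1→d25:-→d26:-→d27:-→d28:H0→d29:-→d30:-→d31:-→d32:H3 -> H3
  lookup 130.61.253.35: bits 10000010001111011111110100 walk d0:-→d1:-→d2:-→d3:-→d4:-→d5:-→d6:-→d7:-→d8:-→d9:-→d10:-→d11:H4→d12:-→d13:-→d14:-→d15:-→d16:-→d17:-→d18:-→d19:-→d20:-→d21:-→d22:-→d23:-→d24:-→d25:H3→d26:- -> H3
  + 174.0.0.0/7 (H6) depth=7
  + 130.0.0.0/10 (H6) depth=10
  + 0.0.0.0/0 (H4) depth=0
  del 163.43.119.128/28 (clear depth 28)

== LOOKUPS ==
["H6","H6","H3","H6","H3","H6","H3","H6","H0","H1","H3","H3"]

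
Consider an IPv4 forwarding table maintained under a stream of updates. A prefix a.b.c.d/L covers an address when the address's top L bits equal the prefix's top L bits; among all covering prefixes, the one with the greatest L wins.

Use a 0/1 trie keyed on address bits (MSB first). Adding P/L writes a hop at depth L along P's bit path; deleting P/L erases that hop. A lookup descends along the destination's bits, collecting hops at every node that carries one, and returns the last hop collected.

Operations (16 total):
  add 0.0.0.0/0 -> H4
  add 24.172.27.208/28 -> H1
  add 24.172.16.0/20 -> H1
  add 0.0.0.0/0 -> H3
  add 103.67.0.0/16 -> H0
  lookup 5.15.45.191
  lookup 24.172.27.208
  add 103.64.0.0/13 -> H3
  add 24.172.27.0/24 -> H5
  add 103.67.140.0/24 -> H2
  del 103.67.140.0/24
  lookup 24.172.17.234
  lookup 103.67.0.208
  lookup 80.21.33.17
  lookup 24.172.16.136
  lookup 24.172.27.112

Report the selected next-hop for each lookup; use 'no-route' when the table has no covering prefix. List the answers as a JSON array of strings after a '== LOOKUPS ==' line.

Process each operation:
  + 0.0.0.0/0 (H4) depth=0
  + 24.172.27.208/28 (H1) depth=28
  + 24.172.16.0/20 (H1) depth=20
  + 0.0.0.0/0 (H3) depth=0
  + 103.67.0.0/16 (H0) depth=16
  Q 5.15.45.191: descend 000 ; hops seen [H3] ; pick H3
  Q 24.172.27.208: descend 0001100010101100000110111101 ; hops seen [H3,H1,H1] ; pick H1
  + 103.64.0.0/13 (H3) depth=13
  + 24.172.27.0/24 (H5) depth=24
  + 103.67.140.0/24 (H2) depth=24
  del 103.67.140.0/24 (clear depth 24)
  Q 24.172.17.234: descend 00011000101011000001 ; hops seen [H3,H1] ; pick H1
  Q 103.67.0.208: descend 0110011101000011 ; hops seen [H3,H3,H0] ; pick H0
  Q 80.21.33.17: descend 01 ; hops seen [H3] ; pick H3
  Q 24.172.16.136: descend 00011000101011000001 ; hops seen [H3,H1] ; pick H1
  Q 24.172.27.112: descend 000110001010110000011011 ; hops seen [H3,H1,H5] ; pick H5

== LOOKUPS ==
["H3","H1","H1","H0","H3","H1","H5"]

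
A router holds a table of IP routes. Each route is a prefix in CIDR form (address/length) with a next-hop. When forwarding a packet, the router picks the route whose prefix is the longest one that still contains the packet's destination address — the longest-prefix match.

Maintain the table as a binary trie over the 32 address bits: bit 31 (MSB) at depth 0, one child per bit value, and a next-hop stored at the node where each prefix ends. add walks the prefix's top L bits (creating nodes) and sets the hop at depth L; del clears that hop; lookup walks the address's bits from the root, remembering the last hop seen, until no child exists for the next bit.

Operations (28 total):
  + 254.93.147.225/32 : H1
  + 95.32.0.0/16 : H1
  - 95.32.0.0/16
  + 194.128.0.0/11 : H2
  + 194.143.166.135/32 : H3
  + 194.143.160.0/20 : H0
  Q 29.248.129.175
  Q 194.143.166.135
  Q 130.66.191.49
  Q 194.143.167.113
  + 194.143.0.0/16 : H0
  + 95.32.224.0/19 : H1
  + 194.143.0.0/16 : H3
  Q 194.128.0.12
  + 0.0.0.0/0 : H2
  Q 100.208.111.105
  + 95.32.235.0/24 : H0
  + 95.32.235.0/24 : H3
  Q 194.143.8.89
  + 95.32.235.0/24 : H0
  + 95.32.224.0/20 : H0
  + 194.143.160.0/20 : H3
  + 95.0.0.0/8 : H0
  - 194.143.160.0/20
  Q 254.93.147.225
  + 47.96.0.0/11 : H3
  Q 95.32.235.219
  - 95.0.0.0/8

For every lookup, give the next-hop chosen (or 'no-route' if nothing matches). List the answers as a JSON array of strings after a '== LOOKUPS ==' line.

Apply in order:
  add 254.93.147.225/32 -> H1 at depth 32
  add 95.32.0.0/16 -> H1 at depth 16
  del 95.32.0.0/16 (clear depth 16)
  add 194.128.0.0/11 -> H2 at depth 11
  add 194.143.166.135/32 -> H3 at depth 32
  add 194.143.160.0/20 -> H0 at depth 20
  lookup 29.248.129.175: bits 0 walk d0:-→d1:- -> no-route
  lookup 194.143.166.135: bits 11000010100011111010011010000111 walk d0:-→d1:-→d2:-→d3:-→d4:-→d5:-→d6:-→d7:-→d8:-→d9:-→d10:-→d11:H2→d12:-→d13:-→d14:-→d15:-→d16:-→d17:-→d18:-→d19:-→d20:H0→d21:-→d22:-→d23:-→d24:-→d25:-→d26:-→d27:-→d28:-→d29:-→d30:-→d31:-→d32:H3 -> H3
  lookup 130.66.191.49: bits 1 walk d0:-→d1:- -> no-route
  lookup 194.143.167.113: bits 11000010100011111010011 walk d0:-→d1:-→d2:-→d3:-→d4:-→d5:-→d6:-→d7:-→d8:-→d9:-→d10:-→d11:H2→d12:-→d13:-→d14:-→d15:-→d16:-→d17:-→d18:-→d19:-→d20:H0→d21:-→d22:-→d23:- -> H0
  add 194.143.0.0/16 -> H0 at depth 16
  add 95.32.224.0/19 -> H1 at depth 19
  add 194.143.0.0/16 -> H3 at depth 16
  lookup 194.128.0.12: bits 110000101000 walk d0:-→d1:-→d2:-→d3:-→d4:-→d5:-→d6:-→d7:-→d8:-→d9:-→d10:-→d11:H2→d12:- -> H2
  add 0.0.0.0/0 -> H2 at depth 0
  lookup 100.208.111.105: bits 01 walk d0:H2→d1:-→d2:- -> H2
  add 95.32.235.0/24 -> H0 at depth 24
  add 95.32.235.0/24 -> H3 at depth 24
  lookup 194.143.8.89: bits 1100001010001111 walk d0:H2→d1:-→d2:-→d3:-→d4:-→d5:-→d6:-→d7:-→d8:-→d9:-→d10:-→d11:H2→d12:-→d13:-→d14:-→d15:-→d16:H3 -> H3
  add 95.32.235.0/24 -> H0 at depth 24
  add 95.32.224.0/20 -> H0 at depth 20
  add 194.143.160.0/20 -> H3 at depth 20
  add 95.0.0.0/8 -> H0 at depth 8
  del 194.143.160.0/20 (clear depth 20)
  lookup 254.93.147.225: bits 11111110010111011001001111100001 walk d0:H2→d1:-→d2:-→d3:-→d4:-→d5:-→d6:-→d7:-→d8:-→d9:-→d10:-→d11:-→d12:-→d13:-→d14:-→d15:-→d16:-→d17:-→d18:-→d19:-→d20:-→d21:-→d22:-→d23:-→d24:-→d25:-→d26:-→d27:-→d28:-→d29:-→d30:-→d31:-→d32:H1 -> H1
  add 47.96.0.0/11 -> H3 at depth 11
  lookup 95.32.235.219: bits 010111110010000011101011 walk d0:H2→d1:-→d2:-→d3:-→d4:-→d5:-→d6:-→d7:-→d8:H0→d9:-→d10:-→d11:-→d12:-→d13:-→d14:-→d15:-→d16:-→d17:-→d18:-→d19:H1→d20:H0→d21:-→d22:-→d23:-→d24:H0 -> H0
  del 95.0.0.0/8 (clear depth 8)

== LOOKUPS ==
["no-route","H3","no-route","H0","H2","H2","H3","H1","H0"]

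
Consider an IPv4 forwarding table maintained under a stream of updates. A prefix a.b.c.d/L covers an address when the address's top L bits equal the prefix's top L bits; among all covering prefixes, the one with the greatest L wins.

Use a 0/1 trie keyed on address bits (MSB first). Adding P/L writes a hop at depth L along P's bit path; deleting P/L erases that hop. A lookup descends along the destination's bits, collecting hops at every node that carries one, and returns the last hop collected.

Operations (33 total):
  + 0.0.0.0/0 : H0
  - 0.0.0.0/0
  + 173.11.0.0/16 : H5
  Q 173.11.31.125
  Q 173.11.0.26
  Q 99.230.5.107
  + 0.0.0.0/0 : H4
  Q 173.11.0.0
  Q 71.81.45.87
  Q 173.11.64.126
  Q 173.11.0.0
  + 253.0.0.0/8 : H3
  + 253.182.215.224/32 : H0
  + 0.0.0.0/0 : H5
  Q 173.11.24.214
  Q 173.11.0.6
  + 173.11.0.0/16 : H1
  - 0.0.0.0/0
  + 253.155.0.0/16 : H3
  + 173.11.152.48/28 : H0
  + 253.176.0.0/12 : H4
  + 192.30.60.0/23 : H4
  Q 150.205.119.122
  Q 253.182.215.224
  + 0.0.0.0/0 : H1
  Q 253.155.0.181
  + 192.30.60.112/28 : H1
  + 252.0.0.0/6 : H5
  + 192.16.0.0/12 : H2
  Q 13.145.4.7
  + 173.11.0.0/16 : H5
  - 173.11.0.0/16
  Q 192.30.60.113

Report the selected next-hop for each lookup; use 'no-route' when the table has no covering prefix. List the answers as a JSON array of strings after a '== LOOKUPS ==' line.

Process each operation:
  + 0.0.0.0/0 (H0) depth=0
  del 0.0.0.0/0 (clear depth 0)
  + 173.11.0.0/16 (H5) depth=16
  ? 173.11.31.125  path d0:-→d1:-→d2:-→d3:-→d4:-→d5:-→d6:-→d7:-→d8:-→d9:-→d10:-→d11:-→d12:-→d13:-→d14:-→d15:-→d16:H5  best=H5
  ? 173.11.0.26  path d0:-→d1:-→d2:-→d3:-→d4:-→d5:-→d6:-→d7:-→d8:-→d9:-→d10:-→d11:-→d12:-→d13:-→d14:-→d15:-→d16:H5  best=H5
  ? 99.230.5.107  path d0:-  best=no-route
  + 0.0.0.0/0 (H4) depth=0
  ? 173.11.0.0  path d0:H4→d1:-→d2:-→d3:-→d4:-→d5:-→d6:-→d7:-→d8:-→d9:-→d10:-→d11:-→d12:-→d13:-→d14:-→d15:-→d16:H5  best=H5
  ? 71.81.45.87  path d0:H4  best=H4
  ? 173.11.64.126  path d0:H4→d1:-→d2:-→d3:-→d4:-→d5:-→d6:-→d7:-→d8:-→d9:-→d10:-→d11:-→d12:-→d13:-→d14:-→d15:-→d16:H5  best=H5
  ? 173.11.0.0  path d0:H4→d1:-→d2:-→d3:-→d4:-→d5:-→d6:-→d7:-→d8:-→d9:-→d10:-→d11:-→d12:-→d13:-→d14:-→d15:-→d16:H5  best=H5
  + 253.0.0.0/8 (H3) depth=8
  + 253.182.215.224/32 (H0) depth=32
  + 0.0.0.0/0 (H5) depth=0
  ? 173.11.24.214  path d0:H5→d1:-→d2:-→d3:-→d4:-→d5:-→d6:-→d7:-→d8:-→d9:-→d10:-→d11:-→d12:-→d13:-→d14:-→d15:-→d16:H5  best=H5
  ? 173.11.0.6  path d0:H5→d1:-→d2:-→d3:-→d4:-→d5:-→d6:-→d7:-→d8:-→d9:-→d10:-→d11:-→d12:-→d13:-→d14:-→d15:-→d16:H5  best=H5
  + 173.11.0.0/16 (H1) depth=16
  del 0.0.0.0/0 (clear depth 0)
  + 253.155.0.0/16 (H3) depth=16
  + 173.11.152.48/28 (H0) depth=28
  + 253.176.0.0/12 (H4) depth=12
  + 192.30.60.0/23 (H4) depth=23
  ? 150.205.119.122  path d0:-→d1:-→d2:-  best=no-route
  ? 253.182.215.224  path d0:-→d1:-→d2:-→d3:-→d4:-→d5:-→d6:-→d7:-→d8:H3→d9:-→d10:-→d11:-→d12:H4→d13:-→d14:-→d15:-→d16:-→d17:-→d18:-→d19:-→d20:-→d21:-→d22:-→d23:-→d24:-→d25:-→d26:-→d27:-→d28:-→d29:-→d30:-→d31:-→d32:H0  best=H0
  + 0.0.0.0/0 (H1) depth=0
  ? 253.155.0.181  path d0:H1→d1:-→d2:-→d3:-→d4:-→d5:-→d6:-→d7:-→d8:H3→d9:-→d10:-→d11:-→d12:-→d13:-→d14:-→d15:-→d16:H3  best=H3
  + 192.30.60.112/28 (H1) depth=28
  + 252.0.0.0/6 (H5) depth=6
  + 192.16.0.0/12 (H2) depth=12
  ? 13.145.4.7  path d0:H1  best=H1
  + 173.11.0.0/16 (H5) depth=16
  del 173.11.0.0/16 (clear depth 16)
  ? 192.30.60.113  path d0:H1→d1:-→d2:-→d3:-→d4:-→d5:-→d6:-→d7:-→d8:-→d9:-→d10:-→d11:-→d12:H2→d13:-→d14:-→d15:-→d16:-→d17:-→d18:-→d19:-→d20:-→d21:-→d22:-→d23:H4→d24:-→d25:-→d26:-→d27:-→d28:H1  best=H1

== LOOKUPS ==
["H5","H5","no-route","H5","H4","H5","H5","H5","H5","no-route","H0","H3","H1","H1"]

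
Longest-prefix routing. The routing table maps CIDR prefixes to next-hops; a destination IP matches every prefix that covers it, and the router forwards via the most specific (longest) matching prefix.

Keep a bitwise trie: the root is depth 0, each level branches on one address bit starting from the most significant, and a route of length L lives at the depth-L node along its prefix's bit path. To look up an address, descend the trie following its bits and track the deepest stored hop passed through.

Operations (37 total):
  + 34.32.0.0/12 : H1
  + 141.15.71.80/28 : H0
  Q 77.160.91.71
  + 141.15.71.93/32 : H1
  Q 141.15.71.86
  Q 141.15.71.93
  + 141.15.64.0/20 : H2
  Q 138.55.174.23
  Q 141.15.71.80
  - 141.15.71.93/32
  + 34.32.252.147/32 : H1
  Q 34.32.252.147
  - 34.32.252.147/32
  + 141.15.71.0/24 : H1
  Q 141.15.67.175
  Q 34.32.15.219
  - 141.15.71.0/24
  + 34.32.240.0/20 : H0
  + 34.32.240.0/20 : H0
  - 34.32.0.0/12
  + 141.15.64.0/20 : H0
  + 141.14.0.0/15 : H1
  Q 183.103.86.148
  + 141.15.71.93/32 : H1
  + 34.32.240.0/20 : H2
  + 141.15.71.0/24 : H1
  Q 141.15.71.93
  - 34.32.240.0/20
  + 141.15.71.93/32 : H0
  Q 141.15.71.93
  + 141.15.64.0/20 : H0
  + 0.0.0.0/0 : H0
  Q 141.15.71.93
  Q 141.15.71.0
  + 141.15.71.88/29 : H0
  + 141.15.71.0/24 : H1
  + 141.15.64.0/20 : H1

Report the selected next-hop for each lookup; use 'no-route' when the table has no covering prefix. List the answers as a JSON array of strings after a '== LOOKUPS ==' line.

Apply in order:
  + 34.32.0.0/12 (H1) depth=12
  + 141.15.71.80/28 (H0) depth=28
  Q 77.160.91.71: descend 0 ; hops seen [∅] ; pick no-route
  + 141.15.71.93/32 (H1) depth=32
  Q 141.15.71.86: descend 1000110100001111010001110101 ; hops seen [H0] ; pick H0
  Q 141.15.71.93: descend 10001101000011110100011101011101 ; hops seen [H0,H1] ; pick H1
  + 141.15.64.0/20 (H2) depth=20
  Q 138.55.174.23: descend 10001 ; hops seen [∅] ; pick no-route
  Q 141.15.71.80: descend 1000110100001111010001110101 ; hops seen [H2,H0] ; pick H0
  - 141.15.71.93/32 clear@32
  + 34.32.252.147/32 (H1) depth=32
  Q 34.32.252.147: descend 00100010001000001111110010010011 ; hops seen [H1,H1] ; pick H1
  - 34.32.252.147/32 clear@32
  + 141.15.71.0/24 (H1) depth=24
  Q 141.15.67.175: descend 100011010000111101000 ; hops seen [H2] ; pick H2
  Q 34.32.15.219: descend 0010001000100000 ; hops seen [H1] ; pick H1
  - 141.15.71.0/24 clear@24
  + 34.32.240.0/20 (H0) depth=20
  + 34.32.240.0/20 (H0) depth=20
  - 34.32.0.0/12 clear@12
  + 141.15.64.0/20 (H0) depth=20
  + 141.14.0.0/15 (H1) depth=15
  Q 183.103.86.148: descend 10 ; hops seen [∅] ; pick no-route
  + 141.15.71.93/32 (H1) depth=32
  + 34.32.240.0/20 (H2) depth=20
  + 141.15.71.0/24 (H1) depth=24
  Q 141.15.71.93: descend 10001101000011110100011101011101 ; hops seen [H1,H0,H1,H0,H1] ; pick H1
  - 34.32.240.0/20 clear@20
  + 141.15.71.93/32 (H0) depth=32
  Q 141.15.71.93: descend 10001101000011110100011101011101 ; hops seen [H1,H0,H1,H0,H0] ; pick H0
  + 141.15.64.0/20 (H0) depth=20
  + 0.0.0.0/0 (H0) depth=0
  Q 141.15.71.93: descend 10001101000011110100011101011101 ; hops seen [H0,H1,H0,H1,H0,H0] ; pick H0
  Q 141.15.71.0: descend 1000110100001111010001110 ; hops seen [H0,H1,H0,H1] ; pick H1
  + 141.15.71.88/29 (H0) depth=29
  + 141.15.71.0/24 (H1) depth=24
  + 141.15.64.0/20 (H1) depth=20

== LOOKUPS ==
["no-route","H0","H1","no-route","H0","H1","H2","H1","no-route","H1","H0","H0","H1"]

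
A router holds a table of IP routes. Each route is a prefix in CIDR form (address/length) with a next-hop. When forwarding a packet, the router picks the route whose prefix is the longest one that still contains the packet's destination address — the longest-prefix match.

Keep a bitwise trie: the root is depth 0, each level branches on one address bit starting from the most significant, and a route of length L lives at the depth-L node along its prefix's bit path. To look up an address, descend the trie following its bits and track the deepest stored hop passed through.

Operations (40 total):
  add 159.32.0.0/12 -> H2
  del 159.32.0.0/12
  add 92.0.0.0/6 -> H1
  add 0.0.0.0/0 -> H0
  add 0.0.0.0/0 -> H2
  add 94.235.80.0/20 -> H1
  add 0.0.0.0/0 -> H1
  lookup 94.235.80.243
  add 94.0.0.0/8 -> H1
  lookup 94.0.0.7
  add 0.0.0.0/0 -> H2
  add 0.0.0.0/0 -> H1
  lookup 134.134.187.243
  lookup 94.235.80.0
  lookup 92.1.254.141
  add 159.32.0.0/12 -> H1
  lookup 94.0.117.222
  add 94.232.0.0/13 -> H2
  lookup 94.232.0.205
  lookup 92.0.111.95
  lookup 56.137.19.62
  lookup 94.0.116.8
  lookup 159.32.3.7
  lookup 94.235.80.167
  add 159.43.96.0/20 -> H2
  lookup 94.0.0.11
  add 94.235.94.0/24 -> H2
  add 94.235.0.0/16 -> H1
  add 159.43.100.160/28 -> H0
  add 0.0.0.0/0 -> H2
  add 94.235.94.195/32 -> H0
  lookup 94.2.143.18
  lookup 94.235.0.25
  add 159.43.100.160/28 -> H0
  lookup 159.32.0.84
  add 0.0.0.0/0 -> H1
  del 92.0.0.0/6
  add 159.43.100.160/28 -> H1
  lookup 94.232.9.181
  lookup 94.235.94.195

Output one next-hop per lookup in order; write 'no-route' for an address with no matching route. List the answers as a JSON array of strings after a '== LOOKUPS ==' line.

Apply in order:
  add 159.32.0.0/12 -> H2 at depth 12
  - 159.32.0.0/12 clear@12
  add 92.0.0.0/6 -> H1 at depth 6
  add 0.0.0.0/0 -> H0 at depth 0
  add 0.0.0.0/0 -> H2 at depth 0
  add 94.235.80.0/20 -> H1 at depth 20
  add 0.0.0.0/0 -> H1 at depth 0
  lookup 94.235.80.243: bits 01011110111010110101 walk d0:H1→d1:-→d2:-→d3:-→d4:-→d5:-→d6:H1→d7:-→d8:-→d9:-→d10:-→d11:-→d12:-→d13:-→d14:-→d15:-→d16:-→d17:-→d18:-→d19:-→d20:H1 -> H1
  add 94.0.0.0/8 -> H1 at depth 8
  lookup 94.0.0.7: bits 01011110 walk d0:H1→d1:-→d2:-→d3:-→d4:-→d5:-→d6:H1→d7:-→d8:H1 -> H1
  add 0.0.0.0/0 -> H2 at depth 0
  add 0.0.0.0/0 -> H1 at depth 0
  lookup 134.134.187.243: bits 100 walk d0:H1→d1:-→d2:-→d3:- -> H1
  lookup 94.235.80.0: bits 01011110111010110101 walk d0:H1→d1:-→d2:-→d3:-→d4:-→d5:-→d6:H1→d7:-→d8:H1→d9:-→d10:-→d11:-→d12:-→d13:-→d14:-→d15:-→d16:-→d17:-→d18:-→d19:-→d20:H1 -> H1
  lookup 92.1.254.141: bits 010111 walk d0:H1→d1:-→d2:-→d3:-→d4:-→d5:-→d6:H1 -> H1
  add 159.32.0.0/12 -> H1 at depth 12
  lookup 94.0.117.222: bits 01011110 walk d0:H1→d1:-→d2:-→d3:-→d4:-→d5:-→d6:H1→d7:-→d8:H1 -> H1
  add 94.232.0.0/13 -> H2 at depth 13
  lookup 94.232.0.205: bits 01011110111010 walk d0:H1→d1:-→d2:-→d3:-→d4:-→d5:-→d6:H1→d7:-→d8:H1→d9:-→d10:-→d11:-→d12:-→d13:H2→d14:- -> H2
  lookup 92.0.111.95: bits 010111 walk d0:H1→d1:-→d2:-→d3:-→d4:-→d5:-→d6:H1 -> H1
  lookup 56.137.19.62: bits 0 walk d0:H1→d1:- -> H1
  lookup 94.0.116.8: bits 01011110 walk d0:H1→d1:-→d2:-→d3:-→d4:-→d5:-→d6:H1→d7:-→d8:H1 -> H1
  lookup 159.32.3.7: bits 100111110010 walk d0:H1→d1:-→d2:-→d3:-→d4:-→d5:-→d6:-→d7:-→d8:-→d9:-→d10:-→d11:-→d12:H1 -> H1
  lookup 94.235.80.167: bits 01011110111010110101 walk d0:H1→d1:-→d2:-→d3:-→d4:-→d5:-→d6:H1→d7:-→d8:H1→d9:-→d10:-→d11:-→d12:-→d13:H2→d14:-→d15:-→d16:-→d17:-→d18:-→d19:-→d20:H1 -> H1
  add 159.43.96.0/20 -> H2 at depth 20
  lookup 94.0.0.11: bits 01011110 walk d0:H1→d1:-→d2:-→d3:-→d4:-→d5:-→d6:H1→d7:-→d8:H1 -> H1
  add 94.235.94.0/24 -> H2 at depth 24
  add 94.235.0.0/16 -> H1 at depth 16
  add 159.43.100.160/28 -> H0 at depth 28
  add 0.0.0.0/0 -> H2 at depth 0
  add 94.235.94.195/32 -> H0 at depth 32
  lookup 94.2.143.18: bits 01011110 walk d0:H2→d1:-→d2:-→d3:-→d4:-→d5:-→d6:H1→d7:-→d8:H1 -> H1
  lookup 94.235.0.25: bits 01011110111010110 walk d0:H2→d1:-→d2:-→d3:-→d4:-→d5:-→d6:H1→d7:-→d8:H1→d9:-→d10:-→d11:-→d12:-→d13:H2→d14:-→d15:-→d16:H1→d17:- -> H1
  add 159.43.100.160/28 -> H0 at depth 28
  lookup 159.32.0.84: bits 100111110010 walk d0:H2→d1:-→d2:-→d3:-→d4:-→d5:-→d6:-→d7:-→d8:-→d9:-→d10:-→d11:-→d12:H1 -> H1
  add 0.0.0.0/0 -> H1 at depth 0
  - 92.0.0.0/6 clear@6
  add 159.43.100.160/28 -> H1 at depth 28
  lookup 94.232.9.181: bits 01011110111010 walk d0:H1→d1:-→d2:-→d3:-→d4:-→d5:-→d6:-→d7:-→d8:H1→d9:-→d10:-→d11:-→d12:-→d13:H2→d14:- -> H2
  lookup 94.235.94.195: bits 01011110111010110101111011000011 walk d0:H1→d1:-→d2:-→d3:-→d4:-→d5:-→d6:-→d7:-→d8:H1→d9:-→d10:-→d11:-→d12:-→d13:H2→d14:-→d15:-→d16:H1→d17:-→d18:-→d19:-→d20:H1→d21:-→d22:-→d23:-→d24:H2→d25:-→d26:-→d27:-→d28:-→d29:-→d30:-→d31:-→d32:H0 -> H0

== LOOKUPS ==
["H1","H1","H1","H1","H1","H1","H2","H1","H1","H1","H1","H1","H1","H1","H1","H1","H2","H0"]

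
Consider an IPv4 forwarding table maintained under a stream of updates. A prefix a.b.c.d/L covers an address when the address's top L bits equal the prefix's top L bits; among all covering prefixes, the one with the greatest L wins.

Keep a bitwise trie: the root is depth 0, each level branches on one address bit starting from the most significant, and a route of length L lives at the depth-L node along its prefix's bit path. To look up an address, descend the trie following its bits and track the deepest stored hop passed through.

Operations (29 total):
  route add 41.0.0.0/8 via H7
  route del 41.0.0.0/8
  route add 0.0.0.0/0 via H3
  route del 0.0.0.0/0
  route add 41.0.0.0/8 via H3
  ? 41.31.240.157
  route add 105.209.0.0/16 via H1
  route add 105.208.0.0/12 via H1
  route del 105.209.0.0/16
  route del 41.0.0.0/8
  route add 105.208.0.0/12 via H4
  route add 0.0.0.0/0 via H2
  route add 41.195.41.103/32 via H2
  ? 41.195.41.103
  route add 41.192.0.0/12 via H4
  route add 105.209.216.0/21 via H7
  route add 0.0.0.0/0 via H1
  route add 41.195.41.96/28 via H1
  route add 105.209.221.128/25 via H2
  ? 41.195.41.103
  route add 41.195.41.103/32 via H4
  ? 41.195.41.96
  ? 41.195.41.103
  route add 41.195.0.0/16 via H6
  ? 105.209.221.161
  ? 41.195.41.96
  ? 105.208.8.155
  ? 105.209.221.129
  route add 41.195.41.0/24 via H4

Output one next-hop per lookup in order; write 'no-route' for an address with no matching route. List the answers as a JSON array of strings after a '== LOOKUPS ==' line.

Apply in order:
  + 41.0.0.0/8 (H7) depth=8
  - 41.0.0.0/8 clear@8
  + 0.0.0.0/0 (H3) depth=0
  - 0.0.0.0/0 clear@0
  + 41.0.0.0/8 (H3) depth=8
  ? 41.31.240.157  path d0:-→d1:-→d2:-→d3:-→d4:-→d5:-→d6:-→d7:-→d8:H3  best=H3
  + 105.209.0.0/16 (H1) depth=16
  + 105.208.0.0/12 (H1) depth=12
  - 105.209.0.0/16 clear@16
  - 41.0.0.0/8 clear@8
  + 105.208.0.0/12 (H4) depth=12
  + 0.0.0.0/0 (H2) depth=0
  + 41.195.41.103/32 (H2) depth=32
  ? 41.195.41.103  path d0:H2→d1:-→d2:-→d3:-→d4:-→d5:-→d6:-→d7:-→d8:-→d9:-→d10:-→d11:-→d12:-→d13:-→d14:-→d15:-→d16:-→d17:-→d18:-→d19:-→d20:-→d21:-→d22:-→d23:-→d24:-→d25:-→d26:-→d27:-→d28:-→d29:-→d30:-→d31:-→d32:H2  best=H2
  + 41.192.0.0/12 (H4) depth=12
  + 105.209.216.0/21 (H7) depth=21
  + 0.0.0.0/0 (H1) depth=0
  + 41.195.41.96/28 (H1) depth=28
  + 105.209.221.128/25 (H2) depth=25
  ? 41.195.41.103  path d0:H1→d1:-→d2:-→d3:-→d4:-→d5:-→d6:-→d7:-→d8:-→d9:-→d10:-→d11:-→d12:H4→d13:-→d14:-→d15:-→d16:-→d17:-→d18:-→d19:-→d20:-→d21:-→d22:-→d23:-→d24:-→d25:-→d26:-→d27:-→d28:H1→d29:-→d30:-→d31:-→d32:H2  best=H2
  + 41.195.41.103/32 (H4) depth=32
  ? 41.195.41.96  path d0:H1→d1:-→d2:-→d3:-→d4:-→d5:-→d6:-→d7:-→d8:-→d9:-→d10:-→d11:-→d12:H4→d13:-→d14:-→d15:-→d16:-→d17:-→d18:-→d19:-→d20:-→d21:-→d22:-→d23:-→d24:-→d25:-→d26:-→d27:-→d28:H1→d29:-  best=H1
  ? 41.195.41.103  path d0:H1→d1:-→d2:-→d3:-→d4:-→d5:-→d6:-→d7:-→d8:-→d9:-→d10:-→d11:-→d12:H4→d13:-→d14:-→d15:-→d16:-→d17:-→d18:-→d19:-→d20:-→d21:-→d22:-→d23:-→d24:-→d25:-→d26:-→d27:-→d28:H1→d29:-→d30:-→d31:-→d32:H4  best=H4
  + 41.195.0.0/16 (H6) depth=16
  ? 105.209.221.161  path d0:H1→d1:-→d2:-→d3:-→d4:-→d5:-→d6:-→d7:-→d8:-→d9:-→d10:-→d11:-→d12:H4→d13:-→d14:-→d15:-→d16:-→d17:-→d18:-→d19:-→d20:-→d21:H7→d22:-→d23:-→d24:-→d25:H2  best=H2
  ? 41.195.41.96  path d0:H1→d1:-→d2:-→d3:-→d4:-→d5:-→d6:-→d7:-→d8:-→d9:-→d10:-→d11:-→d12:H4→d13:-→d14:-→d15:-→d16:H6→d17:-→d18:-→d19:-→d20:-→d21:-→d22:-→d23:-→d24:-→d25:-→d26:-→d27:-→d28:H1→d29:-  best=H1
  ? 105.208.8.155  path d0:H1→d1:-→d2:-→d3:-→d4:-→d5:-→d6:-→d7:-→d8:-→d9:-→d10:-→d11:-→d12:H4→d13:-→d14:-→d15:-  best=H4
  ? 105.209.221.129  path d0:H1→d1:-→d2:-→d3:-→d4:-→d5:-→d6:-→d7:-→d8:-→d9:-→d10:-→d11:-→d12:H4→d13:-→d14:-→d15:-→d16:-→d17:-→d18:-→d19:-→d20:-→d21:H7→d22:-→d23:-→d24:-→d25:H2  best=H2
  + 41.195.41.0/24 (H4) depth=24

== LOOKUPS ==
["H3","H2","H2","H1","H4","H2","H1","H4","H2"]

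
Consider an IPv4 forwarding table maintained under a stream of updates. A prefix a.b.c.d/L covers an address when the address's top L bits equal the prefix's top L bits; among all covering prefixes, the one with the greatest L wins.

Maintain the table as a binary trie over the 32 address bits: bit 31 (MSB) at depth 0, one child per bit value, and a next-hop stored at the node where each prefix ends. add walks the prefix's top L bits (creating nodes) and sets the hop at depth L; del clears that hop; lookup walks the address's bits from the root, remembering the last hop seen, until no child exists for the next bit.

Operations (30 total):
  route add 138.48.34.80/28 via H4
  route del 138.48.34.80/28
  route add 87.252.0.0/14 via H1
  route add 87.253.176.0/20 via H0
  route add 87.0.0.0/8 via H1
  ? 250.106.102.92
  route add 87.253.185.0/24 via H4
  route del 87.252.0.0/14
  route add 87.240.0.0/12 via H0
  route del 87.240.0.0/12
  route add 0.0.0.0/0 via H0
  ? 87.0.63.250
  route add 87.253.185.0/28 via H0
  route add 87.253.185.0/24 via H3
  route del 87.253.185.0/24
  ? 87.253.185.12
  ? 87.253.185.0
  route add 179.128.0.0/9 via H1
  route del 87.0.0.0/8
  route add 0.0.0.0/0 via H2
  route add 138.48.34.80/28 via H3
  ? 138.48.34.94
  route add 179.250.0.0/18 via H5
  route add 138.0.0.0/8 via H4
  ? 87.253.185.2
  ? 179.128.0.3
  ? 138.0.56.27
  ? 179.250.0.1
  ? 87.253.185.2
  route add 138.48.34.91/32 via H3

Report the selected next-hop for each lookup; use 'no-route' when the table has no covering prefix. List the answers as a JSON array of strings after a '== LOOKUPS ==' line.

Process each operation:
  add 138.48.34.80/28 -> H4 at depth 28
  del 138.48.34.80/28 (clear depth 28)
  add 87.252.0.0/14 -> H1 at depth 14
  add 87.253.176.0/20 -> H0 at depth 20
  add 87.0.0.0/8 -> H1 at depth 8
  Q 250.106.102.92: descend 1 ; hops seen [∅] ; pick no-route
  add 87.253.185.0/24 -> H4 at depth 24
  del 87.252.0.0/14 (clear depth 14)
  add 87.240.0.0/12 -> H0 at depth 12
  del 87.240.0.0/12 (clear depth 12)
  add 0.0.0.0/0 -> H0 at depth 0
  Q 87.0.63.250: descend 01010111 ; hops seen [H0,H1] ; pick H1
  add 87.253.185.0/28 -> H0 at depth 28
  add 87.253.185.0/24 -> H3 at depth 24
  del 87.253.185.0/24 (clear depth 24)
  Q 87.253.185.12: descend 0101011111111101101110010000 ; hops seen [H0,H1,H0,H0] ; pick H0
  Q 87.253.185.0: descend 0101011111111101101110010000 ; hops seen [H0,H1,H0,H0] ; pick H0
  add 179.128.0.0/9 -> H1 at depth 9
  del 87.0.0.0/8 (clear depth 8)
  add 0.0.0.0/0 -> H2 at depth 0
  add 138.48.34.80/28 -> H3 at depth 28
  Q 138.48.34.94: descend 1000101000110000001000100101 ; hops seen [H2,H3] ; pick H3
  add 179.250.0.0/18 -> H5 at depth 18
  add 138.0.0.0/8 -> H4 at depth 8
  Q 87.253.185.2: descend 0101011111111101101110010000 ; hops seen [H2,H0,H0] ; pick H0
  Q 179.128.0.3: descend 101100111 ; hops seen [H2,H1] ; pick H1
  Q 138.0.56.27: descend 1000101000 ; hops seen [H2,H4] ; pick H4
  Q 179.250.0.1: descend 101100111111101000 ; hops seen [H2,H1,H5] ; pick H5
  Q 87.253.185.2: descend 0101011111111101101110010000 ; hops seen [H2,H0,H0] ; pick H0
  add 138.48.34.91/32 -> H3 at depth 32

== LOOKUPS ==
["no-route","H1","H0","H0","H3","H0","H1","H4","H5","H0"]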